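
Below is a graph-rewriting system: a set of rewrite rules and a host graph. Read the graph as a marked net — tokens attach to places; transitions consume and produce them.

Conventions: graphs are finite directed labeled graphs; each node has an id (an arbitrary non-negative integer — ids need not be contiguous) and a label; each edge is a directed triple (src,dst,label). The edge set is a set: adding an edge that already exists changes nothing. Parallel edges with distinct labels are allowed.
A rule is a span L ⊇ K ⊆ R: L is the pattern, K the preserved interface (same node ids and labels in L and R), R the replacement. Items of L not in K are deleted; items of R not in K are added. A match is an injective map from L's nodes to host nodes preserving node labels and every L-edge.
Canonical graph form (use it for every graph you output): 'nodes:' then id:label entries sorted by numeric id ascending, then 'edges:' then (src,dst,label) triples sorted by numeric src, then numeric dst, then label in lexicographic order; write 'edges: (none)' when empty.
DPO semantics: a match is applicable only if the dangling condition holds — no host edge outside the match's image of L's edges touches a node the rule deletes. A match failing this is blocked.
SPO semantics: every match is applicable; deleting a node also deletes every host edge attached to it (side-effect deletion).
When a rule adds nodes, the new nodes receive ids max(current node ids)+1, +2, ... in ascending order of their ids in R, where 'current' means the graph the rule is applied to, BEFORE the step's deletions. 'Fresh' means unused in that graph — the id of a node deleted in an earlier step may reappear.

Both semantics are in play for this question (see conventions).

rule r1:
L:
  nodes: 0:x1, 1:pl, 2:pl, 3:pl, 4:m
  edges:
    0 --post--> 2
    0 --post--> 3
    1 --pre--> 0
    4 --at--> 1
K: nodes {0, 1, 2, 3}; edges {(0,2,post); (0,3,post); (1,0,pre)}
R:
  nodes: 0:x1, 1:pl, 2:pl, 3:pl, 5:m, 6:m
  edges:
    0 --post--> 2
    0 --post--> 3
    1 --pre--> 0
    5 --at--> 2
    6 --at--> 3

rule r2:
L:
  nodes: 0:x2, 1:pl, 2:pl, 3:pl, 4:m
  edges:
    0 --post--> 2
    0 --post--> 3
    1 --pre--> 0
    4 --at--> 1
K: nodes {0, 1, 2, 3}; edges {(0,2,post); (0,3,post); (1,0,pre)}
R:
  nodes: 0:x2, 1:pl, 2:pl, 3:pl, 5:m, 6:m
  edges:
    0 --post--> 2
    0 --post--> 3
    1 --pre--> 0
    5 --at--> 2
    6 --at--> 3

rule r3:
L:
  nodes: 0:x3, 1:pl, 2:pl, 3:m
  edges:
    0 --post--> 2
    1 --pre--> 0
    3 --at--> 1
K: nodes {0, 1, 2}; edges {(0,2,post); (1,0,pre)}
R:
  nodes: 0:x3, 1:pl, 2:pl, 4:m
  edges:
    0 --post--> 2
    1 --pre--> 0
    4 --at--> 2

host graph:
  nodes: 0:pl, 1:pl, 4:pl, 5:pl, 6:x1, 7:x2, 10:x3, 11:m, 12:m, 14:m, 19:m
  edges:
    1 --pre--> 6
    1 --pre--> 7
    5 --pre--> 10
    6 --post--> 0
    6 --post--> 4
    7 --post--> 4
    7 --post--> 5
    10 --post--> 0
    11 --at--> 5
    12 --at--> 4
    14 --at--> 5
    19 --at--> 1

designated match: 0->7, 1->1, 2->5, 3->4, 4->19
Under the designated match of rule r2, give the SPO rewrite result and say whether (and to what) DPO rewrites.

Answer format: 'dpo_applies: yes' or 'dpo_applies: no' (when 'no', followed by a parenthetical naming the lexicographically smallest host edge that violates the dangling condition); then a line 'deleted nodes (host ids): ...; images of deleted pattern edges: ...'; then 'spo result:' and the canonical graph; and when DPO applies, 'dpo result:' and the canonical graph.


dpo_applies: yes
deleted nodes (host ids): 19; images of deleted pattern edges: (19,1,at)
spo result:
nodes: 0:pl, 1:pl, 4:pl, 5:pl, 6:x1, 7:x2, 10:x3, 11:m, 12:m, 14:m, 20:m, 21:m
edges: (1,6,pre); (1,7,pre); (5,10,pre); (6,0,post); (6,4,post); (7,4,post); (7,5,post); (10,0,post); (11,5,at); (12,4,at); (14,5,at); (20,5,at); (21,4,at)
dpo result:
nodes: 0:pl, 1:pl, 4:pl, 5:pl, 6:x1, 7:x2, 10:x3, 11:m, 12:m, 14:m, 20:m, 21:m
edges: (1,6,pre); (1,7,pre); (5,10,pre); (6,0,post); (6,4,post); (7,4,post); (7,5,post); (10,0,post); (11,5,at); (12,4,at); (14,5,at); (20,5,at); (21,4,at)


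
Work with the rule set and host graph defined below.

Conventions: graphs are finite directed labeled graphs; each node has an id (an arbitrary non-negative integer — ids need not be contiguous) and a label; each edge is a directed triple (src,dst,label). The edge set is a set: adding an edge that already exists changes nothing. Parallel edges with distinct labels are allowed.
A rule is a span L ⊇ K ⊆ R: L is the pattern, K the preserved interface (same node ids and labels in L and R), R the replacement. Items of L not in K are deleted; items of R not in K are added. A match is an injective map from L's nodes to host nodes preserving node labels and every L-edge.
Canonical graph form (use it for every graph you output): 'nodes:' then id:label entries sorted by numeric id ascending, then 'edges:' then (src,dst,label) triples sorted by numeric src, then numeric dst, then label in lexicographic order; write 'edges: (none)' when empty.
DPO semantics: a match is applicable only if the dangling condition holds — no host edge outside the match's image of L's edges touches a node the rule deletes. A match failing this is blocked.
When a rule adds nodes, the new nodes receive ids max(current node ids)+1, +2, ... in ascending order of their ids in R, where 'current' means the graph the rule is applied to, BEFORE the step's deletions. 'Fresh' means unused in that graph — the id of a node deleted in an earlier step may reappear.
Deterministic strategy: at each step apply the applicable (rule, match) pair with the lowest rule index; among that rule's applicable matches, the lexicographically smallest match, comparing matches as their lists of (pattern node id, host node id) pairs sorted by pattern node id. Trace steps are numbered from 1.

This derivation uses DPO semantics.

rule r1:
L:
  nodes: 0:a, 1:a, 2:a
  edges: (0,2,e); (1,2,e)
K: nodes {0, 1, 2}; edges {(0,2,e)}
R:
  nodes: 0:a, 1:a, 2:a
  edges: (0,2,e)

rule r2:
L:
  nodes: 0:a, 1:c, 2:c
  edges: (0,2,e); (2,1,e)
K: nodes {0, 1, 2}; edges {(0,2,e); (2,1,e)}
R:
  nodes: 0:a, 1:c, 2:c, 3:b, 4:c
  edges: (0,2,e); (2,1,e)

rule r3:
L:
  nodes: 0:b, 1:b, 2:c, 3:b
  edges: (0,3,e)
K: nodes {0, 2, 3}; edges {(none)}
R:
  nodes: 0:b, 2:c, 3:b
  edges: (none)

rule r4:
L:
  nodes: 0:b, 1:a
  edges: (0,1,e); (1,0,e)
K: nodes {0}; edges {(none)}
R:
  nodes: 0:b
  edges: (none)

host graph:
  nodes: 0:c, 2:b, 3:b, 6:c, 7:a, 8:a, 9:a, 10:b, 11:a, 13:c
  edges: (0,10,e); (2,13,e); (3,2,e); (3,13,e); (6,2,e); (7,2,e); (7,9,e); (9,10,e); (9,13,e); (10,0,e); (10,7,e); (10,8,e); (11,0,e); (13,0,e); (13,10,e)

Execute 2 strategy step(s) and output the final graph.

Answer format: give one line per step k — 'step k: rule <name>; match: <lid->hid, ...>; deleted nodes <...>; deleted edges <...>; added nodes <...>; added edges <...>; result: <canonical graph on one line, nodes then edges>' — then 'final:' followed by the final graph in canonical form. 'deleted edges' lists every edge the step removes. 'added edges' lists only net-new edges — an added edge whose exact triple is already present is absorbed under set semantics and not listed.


step 1: rule r2; match: 0->9, 1->0, 2->13; deleted nodes (none); deleted edges (none); added nodes 14, 15; added edges (none); result: nodes: 0:c, 2:b, 3:b, 6:c, 7:a, 8:a, 9:a, 10:b, 11:a, 13:c, 14:b, 15:c edges: (0,10,e); (2,13,e); (3,2,e); (3,13,e); (6,2,e); (7,2,e); (7,9,e); (9,10,e); (9,13,e); (10,0,e); (10,7,e); (10,8,e); (11,0,e); (13,0,e); (13,10,e)
step 2: rule r2; match: 0->9, 1->0, 2->13; deleted nodes (none); deleted edges (none); added nodes 16, 17; added edges (none); result: nodes: 0:c, 2:b, 3:b, 6:c, 7:a, 8:a, 9:a, 10:b, 11:a, 13:c, 14:b, 15:c, 16:b, 17:c edges: (0,10,e); (2,13,e); (3,2,e); (3,13,e); (6,2,e); (7,2,e); (7,9,e); (9,10,e); (9,13,e); (10,0,e); (10,7,e); (10,8,e); (11,0,e); (13,0,e); (13,10,e)
final:
nodes: 0:c, 2:b, 3:b, 6:c, 7:a, 8:a, 9:a, 10:b, 11:a, 13:c, 14:b, 15:c, 16:b, 17:c
edges: (0,10,e); (2,13,e); (3,2,e); (3,13,e); (6,2,e); (7,2,e); (7,9,e); (9,10,e); (9,13,e); (10,0,e); (10,7,e); (10,8,e); (11,0,e); (13,0,e); (13,10,e)


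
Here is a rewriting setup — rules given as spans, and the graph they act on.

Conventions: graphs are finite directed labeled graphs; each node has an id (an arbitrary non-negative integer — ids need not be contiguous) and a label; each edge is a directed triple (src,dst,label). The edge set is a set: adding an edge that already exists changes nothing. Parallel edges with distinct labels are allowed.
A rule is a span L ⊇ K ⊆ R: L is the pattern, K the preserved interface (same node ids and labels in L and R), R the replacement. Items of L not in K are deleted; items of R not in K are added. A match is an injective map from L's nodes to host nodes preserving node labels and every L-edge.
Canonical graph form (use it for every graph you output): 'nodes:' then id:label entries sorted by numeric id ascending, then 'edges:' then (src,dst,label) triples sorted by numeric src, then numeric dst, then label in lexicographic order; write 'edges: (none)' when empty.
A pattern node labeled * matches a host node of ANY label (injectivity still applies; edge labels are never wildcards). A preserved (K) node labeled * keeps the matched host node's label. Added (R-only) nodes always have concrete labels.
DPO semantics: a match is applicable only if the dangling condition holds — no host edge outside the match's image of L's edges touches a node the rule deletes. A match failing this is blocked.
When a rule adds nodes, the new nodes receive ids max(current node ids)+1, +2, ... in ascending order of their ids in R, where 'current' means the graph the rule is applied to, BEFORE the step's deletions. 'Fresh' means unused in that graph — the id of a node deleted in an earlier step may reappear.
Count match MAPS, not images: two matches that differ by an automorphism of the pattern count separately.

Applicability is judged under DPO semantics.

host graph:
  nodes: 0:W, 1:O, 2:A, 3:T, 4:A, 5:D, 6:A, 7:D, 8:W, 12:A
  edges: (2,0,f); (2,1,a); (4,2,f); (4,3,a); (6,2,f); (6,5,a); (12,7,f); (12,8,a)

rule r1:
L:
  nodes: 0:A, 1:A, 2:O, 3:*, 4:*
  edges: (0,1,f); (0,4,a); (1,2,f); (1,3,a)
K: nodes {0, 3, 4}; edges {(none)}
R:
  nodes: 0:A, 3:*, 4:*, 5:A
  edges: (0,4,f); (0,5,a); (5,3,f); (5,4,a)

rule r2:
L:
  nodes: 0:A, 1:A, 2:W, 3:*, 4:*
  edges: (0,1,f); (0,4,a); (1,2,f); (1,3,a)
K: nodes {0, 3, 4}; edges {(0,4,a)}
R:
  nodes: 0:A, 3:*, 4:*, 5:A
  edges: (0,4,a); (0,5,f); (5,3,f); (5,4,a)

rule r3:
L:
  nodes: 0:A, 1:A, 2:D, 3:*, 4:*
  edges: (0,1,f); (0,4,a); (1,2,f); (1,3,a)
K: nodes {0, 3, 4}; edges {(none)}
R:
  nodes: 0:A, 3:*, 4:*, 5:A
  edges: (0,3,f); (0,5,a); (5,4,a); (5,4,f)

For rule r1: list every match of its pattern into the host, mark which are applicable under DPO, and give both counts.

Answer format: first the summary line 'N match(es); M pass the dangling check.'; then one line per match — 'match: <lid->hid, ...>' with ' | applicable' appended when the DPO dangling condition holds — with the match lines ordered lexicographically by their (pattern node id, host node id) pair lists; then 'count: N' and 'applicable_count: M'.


0 match(es); 0 pass the dangling check.
count: 0
applicable_count: 0


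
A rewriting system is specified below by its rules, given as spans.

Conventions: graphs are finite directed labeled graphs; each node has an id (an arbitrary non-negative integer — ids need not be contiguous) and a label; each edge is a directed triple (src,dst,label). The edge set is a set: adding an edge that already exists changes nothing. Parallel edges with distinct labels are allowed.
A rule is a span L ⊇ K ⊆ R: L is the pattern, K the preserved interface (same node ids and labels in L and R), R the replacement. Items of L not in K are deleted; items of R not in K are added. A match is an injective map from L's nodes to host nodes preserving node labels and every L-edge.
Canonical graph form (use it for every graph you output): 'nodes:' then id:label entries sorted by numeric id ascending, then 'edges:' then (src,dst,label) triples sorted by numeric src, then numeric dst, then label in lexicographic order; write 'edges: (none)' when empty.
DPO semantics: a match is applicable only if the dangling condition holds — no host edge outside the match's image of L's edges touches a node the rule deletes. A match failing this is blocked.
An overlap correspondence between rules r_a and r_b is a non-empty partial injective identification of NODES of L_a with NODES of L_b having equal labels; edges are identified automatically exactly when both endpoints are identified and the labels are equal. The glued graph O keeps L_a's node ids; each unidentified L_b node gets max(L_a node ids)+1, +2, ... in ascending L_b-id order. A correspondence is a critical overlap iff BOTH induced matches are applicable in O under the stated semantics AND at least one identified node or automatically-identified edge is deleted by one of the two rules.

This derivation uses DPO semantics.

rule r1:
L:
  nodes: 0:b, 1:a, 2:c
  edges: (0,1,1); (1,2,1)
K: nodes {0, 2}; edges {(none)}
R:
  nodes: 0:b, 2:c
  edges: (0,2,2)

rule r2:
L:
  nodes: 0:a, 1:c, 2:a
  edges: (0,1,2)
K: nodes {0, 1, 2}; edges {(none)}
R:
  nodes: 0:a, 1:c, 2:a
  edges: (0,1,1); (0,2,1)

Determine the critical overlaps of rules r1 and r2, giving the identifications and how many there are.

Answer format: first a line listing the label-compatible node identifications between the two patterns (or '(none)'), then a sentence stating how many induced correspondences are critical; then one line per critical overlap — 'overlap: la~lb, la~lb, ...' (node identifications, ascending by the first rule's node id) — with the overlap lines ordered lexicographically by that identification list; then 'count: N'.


label-compatible node identifications between L(r1) and L(r2): 1~0, 1~2, 2~1
2 of the induced correspondences are critical overlaps of r1 and r2.
overlap: 1~2
overlap: 1~2, 2~1
count: 2


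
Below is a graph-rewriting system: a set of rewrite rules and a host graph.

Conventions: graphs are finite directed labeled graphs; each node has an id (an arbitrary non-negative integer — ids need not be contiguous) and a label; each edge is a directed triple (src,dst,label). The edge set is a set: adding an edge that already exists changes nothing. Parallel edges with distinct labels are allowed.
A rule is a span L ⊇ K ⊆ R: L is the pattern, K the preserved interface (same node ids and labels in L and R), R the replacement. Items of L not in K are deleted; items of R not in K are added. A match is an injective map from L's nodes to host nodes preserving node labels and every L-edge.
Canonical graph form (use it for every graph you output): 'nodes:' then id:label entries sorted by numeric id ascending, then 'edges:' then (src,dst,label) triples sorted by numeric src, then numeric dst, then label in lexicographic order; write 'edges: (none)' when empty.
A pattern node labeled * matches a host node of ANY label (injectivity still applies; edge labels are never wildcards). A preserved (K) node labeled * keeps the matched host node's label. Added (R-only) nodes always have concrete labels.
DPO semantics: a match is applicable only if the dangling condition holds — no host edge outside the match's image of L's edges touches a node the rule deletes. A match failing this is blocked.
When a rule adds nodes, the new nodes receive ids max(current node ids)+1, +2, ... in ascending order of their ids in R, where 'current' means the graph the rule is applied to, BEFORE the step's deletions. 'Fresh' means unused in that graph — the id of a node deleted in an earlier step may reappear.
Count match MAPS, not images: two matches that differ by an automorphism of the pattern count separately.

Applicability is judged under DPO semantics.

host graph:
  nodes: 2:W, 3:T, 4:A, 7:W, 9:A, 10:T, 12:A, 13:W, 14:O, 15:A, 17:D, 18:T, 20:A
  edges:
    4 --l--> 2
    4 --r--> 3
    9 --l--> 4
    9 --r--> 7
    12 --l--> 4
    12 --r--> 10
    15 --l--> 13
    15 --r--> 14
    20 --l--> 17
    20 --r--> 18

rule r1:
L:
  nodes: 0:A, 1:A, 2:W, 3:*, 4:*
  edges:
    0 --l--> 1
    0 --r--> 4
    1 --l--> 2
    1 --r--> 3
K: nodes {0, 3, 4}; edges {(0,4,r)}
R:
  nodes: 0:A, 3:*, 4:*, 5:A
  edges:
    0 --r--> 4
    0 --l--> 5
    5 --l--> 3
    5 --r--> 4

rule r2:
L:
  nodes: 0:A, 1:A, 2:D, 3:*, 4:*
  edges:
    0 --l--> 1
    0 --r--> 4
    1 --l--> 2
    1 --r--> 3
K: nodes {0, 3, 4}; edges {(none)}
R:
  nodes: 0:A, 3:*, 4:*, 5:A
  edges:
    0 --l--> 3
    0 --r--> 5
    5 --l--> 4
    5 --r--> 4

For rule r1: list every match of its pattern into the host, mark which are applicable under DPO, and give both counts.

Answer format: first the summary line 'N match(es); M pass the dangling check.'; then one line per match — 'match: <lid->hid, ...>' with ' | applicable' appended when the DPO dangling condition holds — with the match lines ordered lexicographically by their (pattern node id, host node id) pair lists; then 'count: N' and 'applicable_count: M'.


2 match(es); 0 pass the dangling check.
match: 0->9, 1->4, 2->2, 3->3, 4->7
match: 0->12, 1->4, 2->2, 3->3, 4->10
count: 2
applicable_count: 0


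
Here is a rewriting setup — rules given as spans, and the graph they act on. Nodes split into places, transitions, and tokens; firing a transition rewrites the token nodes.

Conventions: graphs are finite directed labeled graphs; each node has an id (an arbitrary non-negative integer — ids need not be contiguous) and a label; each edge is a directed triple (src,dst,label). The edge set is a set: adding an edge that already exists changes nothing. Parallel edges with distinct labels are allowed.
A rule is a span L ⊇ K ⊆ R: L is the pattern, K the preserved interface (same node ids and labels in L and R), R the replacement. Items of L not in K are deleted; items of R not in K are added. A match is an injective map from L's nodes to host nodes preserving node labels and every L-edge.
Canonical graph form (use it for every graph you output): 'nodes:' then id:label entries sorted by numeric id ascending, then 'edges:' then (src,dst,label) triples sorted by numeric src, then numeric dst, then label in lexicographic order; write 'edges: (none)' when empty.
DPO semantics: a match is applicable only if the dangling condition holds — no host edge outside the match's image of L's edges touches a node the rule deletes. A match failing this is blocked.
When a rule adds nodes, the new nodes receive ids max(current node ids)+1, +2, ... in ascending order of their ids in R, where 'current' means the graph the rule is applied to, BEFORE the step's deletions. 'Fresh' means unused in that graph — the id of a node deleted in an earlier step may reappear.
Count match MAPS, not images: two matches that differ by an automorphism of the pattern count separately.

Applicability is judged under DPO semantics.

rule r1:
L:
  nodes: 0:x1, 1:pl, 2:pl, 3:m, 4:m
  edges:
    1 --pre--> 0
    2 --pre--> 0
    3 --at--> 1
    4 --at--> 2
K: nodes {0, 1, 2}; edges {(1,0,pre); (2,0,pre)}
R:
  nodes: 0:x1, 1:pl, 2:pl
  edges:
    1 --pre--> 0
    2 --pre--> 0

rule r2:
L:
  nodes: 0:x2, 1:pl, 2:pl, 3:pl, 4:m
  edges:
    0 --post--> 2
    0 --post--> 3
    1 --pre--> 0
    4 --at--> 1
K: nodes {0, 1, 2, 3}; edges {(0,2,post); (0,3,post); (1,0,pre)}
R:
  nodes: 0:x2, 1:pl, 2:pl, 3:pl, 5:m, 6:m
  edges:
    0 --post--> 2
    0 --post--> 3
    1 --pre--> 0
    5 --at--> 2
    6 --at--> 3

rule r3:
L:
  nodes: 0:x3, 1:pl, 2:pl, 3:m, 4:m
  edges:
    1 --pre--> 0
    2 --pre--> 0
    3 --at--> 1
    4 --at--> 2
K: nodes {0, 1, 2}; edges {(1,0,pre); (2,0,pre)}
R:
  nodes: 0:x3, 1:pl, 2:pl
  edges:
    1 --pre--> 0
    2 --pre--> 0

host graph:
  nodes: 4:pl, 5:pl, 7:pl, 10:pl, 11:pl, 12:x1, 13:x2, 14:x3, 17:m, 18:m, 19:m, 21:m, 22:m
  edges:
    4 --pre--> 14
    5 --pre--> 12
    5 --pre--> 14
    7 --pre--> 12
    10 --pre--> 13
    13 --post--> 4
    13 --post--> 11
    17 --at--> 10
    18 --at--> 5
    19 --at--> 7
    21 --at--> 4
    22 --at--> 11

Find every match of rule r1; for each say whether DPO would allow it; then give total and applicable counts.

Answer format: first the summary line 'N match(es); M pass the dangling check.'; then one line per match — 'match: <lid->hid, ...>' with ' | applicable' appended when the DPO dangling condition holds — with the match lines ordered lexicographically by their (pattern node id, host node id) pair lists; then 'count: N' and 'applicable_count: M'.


2 match(es); 2 pass the dangling check.
match: 0->12, 1->5, 2->7, 3->18, 4->19 | applicable
match: 0->12, 1->7, 2->5, 3->19, 4->18 | applicable
count: 2
applicable_count: 2


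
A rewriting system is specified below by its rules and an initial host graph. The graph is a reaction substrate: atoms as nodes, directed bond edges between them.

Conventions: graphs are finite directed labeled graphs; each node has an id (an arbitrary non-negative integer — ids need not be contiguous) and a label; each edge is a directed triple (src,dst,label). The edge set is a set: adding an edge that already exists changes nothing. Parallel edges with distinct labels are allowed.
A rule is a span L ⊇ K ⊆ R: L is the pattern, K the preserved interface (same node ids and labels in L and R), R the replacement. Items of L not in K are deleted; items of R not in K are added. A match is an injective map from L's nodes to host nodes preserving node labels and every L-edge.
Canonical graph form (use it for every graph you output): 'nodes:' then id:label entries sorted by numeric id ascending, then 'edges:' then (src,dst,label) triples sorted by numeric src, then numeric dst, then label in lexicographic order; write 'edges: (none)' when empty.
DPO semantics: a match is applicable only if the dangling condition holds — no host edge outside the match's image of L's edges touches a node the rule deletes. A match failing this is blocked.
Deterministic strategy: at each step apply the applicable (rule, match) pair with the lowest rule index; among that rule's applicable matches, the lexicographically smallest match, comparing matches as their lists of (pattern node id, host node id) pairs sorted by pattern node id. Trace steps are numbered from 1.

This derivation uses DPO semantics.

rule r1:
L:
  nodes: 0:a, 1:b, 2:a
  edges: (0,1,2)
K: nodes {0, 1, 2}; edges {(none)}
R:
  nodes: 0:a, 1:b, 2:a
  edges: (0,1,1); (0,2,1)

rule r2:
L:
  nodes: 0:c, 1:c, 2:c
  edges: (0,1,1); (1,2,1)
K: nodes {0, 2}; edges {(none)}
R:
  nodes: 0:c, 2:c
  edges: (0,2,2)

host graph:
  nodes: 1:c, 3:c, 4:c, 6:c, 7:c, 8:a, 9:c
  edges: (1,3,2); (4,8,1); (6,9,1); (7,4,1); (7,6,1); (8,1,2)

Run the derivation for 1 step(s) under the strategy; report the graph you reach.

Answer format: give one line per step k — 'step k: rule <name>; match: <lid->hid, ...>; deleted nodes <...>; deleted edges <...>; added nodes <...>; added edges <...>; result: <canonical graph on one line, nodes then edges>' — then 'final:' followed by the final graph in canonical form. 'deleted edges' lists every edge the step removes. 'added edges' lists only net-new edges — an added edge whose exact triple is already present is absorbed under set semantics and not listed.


step 1: rule r2; match: 0->7, 1->6, 2->9; deleted nodes 6; deleted edges (6,9,1); (7,6,1); added nodes (none); added edges (7,9,2); result: nodes: 1:c, 3:c, 4:c, 7:c, 8:a, 9:c edges: (1,3,2); (4,8,1); (7,4,1); (7,9,2); (8,1,2)
final:
nodes: 1:c, 3:c, 4:c, 7:c, 8:a, 9:c
edges: (1,3,2); (4,8,1); (7,4,1); (7,9,2); (8,1,2)


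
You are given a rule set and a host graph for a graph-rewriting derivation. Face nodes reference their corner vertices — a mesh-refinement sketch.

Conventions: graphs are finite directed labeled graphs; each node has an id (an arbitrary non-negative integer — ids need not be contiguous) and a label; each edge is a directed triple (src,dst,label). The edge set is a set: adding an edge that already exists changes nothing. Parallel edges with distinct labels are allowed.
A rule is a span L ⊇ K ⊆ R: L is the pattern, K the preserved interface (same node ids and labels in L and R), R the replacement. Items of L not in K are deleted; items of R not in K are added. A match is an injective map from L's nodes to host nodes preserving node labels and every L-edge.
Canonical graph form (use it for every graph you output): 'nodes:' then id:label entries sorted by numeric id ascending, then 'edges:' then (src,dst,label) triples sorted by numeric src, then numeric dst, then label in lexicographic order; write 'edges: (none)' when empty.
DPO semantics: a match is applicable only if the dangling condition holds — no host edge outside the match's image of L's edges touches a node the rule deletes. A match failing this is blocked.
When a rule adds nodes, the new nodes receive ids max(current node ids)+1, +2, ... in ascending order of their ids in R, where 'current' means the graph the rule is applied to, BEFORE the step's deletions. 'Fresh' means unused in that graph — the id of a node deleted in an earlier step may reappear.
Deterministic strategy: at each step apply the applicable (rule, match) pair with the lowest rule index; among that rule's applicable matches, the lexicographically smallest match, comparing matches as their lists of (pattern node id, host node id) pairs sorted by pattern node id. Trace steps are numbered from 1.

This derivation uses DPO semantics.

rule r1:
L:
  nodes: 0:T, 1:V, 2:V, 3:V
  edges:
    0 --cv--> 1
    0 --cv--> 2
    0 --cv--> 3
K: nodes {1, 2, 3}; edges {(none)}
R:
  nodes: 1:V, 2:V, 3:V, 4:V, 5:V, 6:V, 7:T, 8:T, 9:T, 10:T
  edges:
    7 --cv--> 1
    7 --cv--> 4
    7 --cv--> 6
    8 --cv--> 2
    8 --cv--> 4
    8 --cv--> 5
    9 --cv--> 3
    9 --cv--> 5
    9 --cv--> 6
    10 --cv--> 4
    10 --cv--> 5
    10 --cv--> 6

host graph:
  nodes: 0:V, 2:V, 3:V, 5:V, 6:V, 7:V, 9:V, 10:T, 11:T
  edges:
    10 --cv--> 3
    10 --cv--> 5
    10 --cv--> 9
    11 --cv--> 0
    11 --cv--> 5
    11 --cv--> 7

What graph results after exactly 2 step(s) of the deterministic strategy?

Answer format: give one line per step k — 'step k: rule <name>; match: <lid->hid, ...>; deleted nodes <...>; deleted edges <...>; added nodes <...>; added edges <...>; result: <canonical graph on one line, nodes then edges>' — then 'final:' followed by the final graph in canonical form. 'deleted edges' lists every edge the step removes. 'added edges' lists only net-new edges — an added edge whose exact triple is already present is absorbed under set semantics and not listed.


step 1: rule r1; match: 0->10, 1->3, 2->5, 3->9; deleted nodes 10; deleted edges (10,3,cv); (10,5,cv); (10,9,cv); added nodes 12, 13, 14, 15, 16, 17, 18; added edges (15,3,cv); (15,12,cv); (15,14,cv); (16,5,cv); (16,12,cv); (16,13,cv); (17,9,cv); (17,13,cv); (17,14,cv); (18,12,cv); (18,13,cv); (18,14,cv); result: nodes: 0:V, 2:V, 3:V, 5:V, 6:V, 7:V, 9:V, 11:T, 12:V, 13:V, 14:V, 15:T, 16:T, 17:T, 18:T edges: (11,0,cv); (11,5,cv); (11,7,cv); (15,3,cv); (15,12,cv); (15,14,cv); (16,5,cv); (16,12,cv); (16,13,cv); (17,9,cv); (17,13,cv); (17,14,cv); (18,12,cv); (18,13,cv); (18,14,cv)
step 2: rule r1; match: 0->11, 1->0, 2->5, 3->7; deleted nodes 11; deleted edges (11,0,cv); (11,5,cv); (11,7,cv); added nodes 19, 20, 21, 22, 23, 24, 25; added edges (22,0,cv); (22,19,cv); (22,21,cv); (23,5,cv); (23,19,cv); (23,20,cv); (24,7,cv); (24,20,cv); (24,21,cv); (25,19,cv); (25,20,cv); (25,21,cv); result: nodes: 0:V, 2:V, 3:V, 5:V, 6:V, 7:V, 9:V, 12:V, 13:V, 14:V, 15:T, 16:T, 17:T, 18:T, 19:V, 20:V, 21:V, 22:T, 23:T, 24:T, 25:T edges: (15,3,cv); (15,12,cv); (15,14,cv); (16,5,cv); (16,12,cv); (16,13,cv); (17,9,cv); (17,13,cv); (17,14,cv); (18,12,cv); (18,13,cv); (18,14,cv); (22,0,cv); (22,19,cv); (22,21,cv); (23,5,cv); (23,19,cv); (23,20,cv); (24,7,cv); (24,20,cv); (24,21,cv); (25,19,cv); (25,20,cv); (25,21,cv)
final:
nodes: 0:V, 2:V, 3:V, 5:V, 6:V, 7:V, 9:V, 12:V, 13:V, 14:V, 15:T, 16:T, 17:T, 18:T, 19:V, 20:V, 21:V, 22:T, 23:T, 24:T, 25:T
edges: (15,3,cv); (15,12,cv); (15,14,cv); (16,5,cv); (16,12,cv); (16,13,cv); (17,9,cv); (17,13,cv); (17,14,cv); (18,12,cv); (18,13,cv); (18,14,cv); (22,0,cv); (22,19,cv); (22,21,cv); (23,5,cv); (23,19,cv); (23,20,cv); (24,7,cv); (24,20,cv); (24,21,cv); (25,19,cv); (25,20,cv); (25,21,cv)


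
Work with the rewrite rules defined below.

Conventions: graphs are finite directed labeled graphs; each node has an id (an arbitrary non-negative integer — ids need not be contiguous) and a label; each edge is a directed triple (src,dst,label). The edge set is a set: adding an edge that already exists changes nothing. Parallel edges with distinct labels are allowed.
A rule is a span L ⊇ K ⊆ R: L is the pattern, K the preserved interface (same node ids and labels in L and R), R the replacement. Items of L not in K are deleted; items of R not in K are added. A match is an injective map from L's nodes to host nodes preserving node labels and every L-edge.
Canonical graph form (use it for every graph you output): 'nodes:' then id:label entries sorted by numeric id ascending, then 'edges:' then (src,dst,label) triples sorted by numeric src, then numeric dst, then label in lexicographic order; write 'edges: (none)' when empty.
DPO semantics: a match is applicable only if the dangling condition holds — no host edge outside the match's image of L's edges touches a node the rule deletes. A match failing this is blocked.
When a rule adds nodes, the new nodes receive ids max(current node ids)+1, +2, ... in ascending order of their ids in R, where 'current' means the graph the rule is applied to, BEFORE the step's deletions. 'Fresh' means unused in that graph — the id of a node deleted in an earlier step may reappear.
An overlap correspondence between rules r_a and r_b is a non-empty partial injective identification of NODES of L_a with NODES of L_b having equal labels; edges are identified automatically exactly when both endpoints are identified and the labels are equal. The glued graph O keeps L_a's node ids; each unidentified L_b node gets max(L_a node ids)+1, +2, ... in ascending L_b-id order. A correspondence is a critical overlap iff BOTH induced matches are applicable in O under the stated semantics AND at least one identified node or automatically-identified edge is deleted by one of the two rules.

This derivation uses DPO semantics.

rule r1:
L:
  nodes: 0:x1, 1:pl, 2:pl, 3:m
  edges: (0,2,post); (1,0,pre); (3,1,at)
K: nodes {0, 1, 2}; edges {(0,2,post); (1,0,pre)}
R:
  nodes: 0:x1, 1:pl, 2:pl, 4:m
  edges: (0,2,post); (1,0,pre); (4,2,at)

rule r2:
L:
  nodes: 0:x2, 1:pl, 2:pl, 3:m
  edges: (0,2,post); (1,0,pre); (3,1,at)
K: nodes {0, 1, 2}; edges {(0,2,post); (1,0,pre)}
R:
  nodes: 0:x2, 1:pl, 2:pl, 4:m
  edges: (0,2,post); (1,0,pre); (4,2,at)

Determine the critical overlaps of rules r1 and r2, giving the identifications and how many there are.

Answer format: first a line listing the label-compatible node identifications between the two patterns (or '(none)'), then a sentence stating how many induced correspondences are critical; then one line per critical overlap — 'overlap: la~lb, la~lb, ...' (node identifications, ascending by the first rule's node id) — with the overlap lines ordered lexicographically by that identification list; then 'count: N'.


label-compatible node identifications between L(r1) and L(r2): 1~1, 1~2, 2~1, 2~2, 3~3
2 of the induced correspondences are critical overlaps of r1 and r2.
overlap: 1~1, 2~2, 3~3
overlap: 1~1, 3~3
count: 2


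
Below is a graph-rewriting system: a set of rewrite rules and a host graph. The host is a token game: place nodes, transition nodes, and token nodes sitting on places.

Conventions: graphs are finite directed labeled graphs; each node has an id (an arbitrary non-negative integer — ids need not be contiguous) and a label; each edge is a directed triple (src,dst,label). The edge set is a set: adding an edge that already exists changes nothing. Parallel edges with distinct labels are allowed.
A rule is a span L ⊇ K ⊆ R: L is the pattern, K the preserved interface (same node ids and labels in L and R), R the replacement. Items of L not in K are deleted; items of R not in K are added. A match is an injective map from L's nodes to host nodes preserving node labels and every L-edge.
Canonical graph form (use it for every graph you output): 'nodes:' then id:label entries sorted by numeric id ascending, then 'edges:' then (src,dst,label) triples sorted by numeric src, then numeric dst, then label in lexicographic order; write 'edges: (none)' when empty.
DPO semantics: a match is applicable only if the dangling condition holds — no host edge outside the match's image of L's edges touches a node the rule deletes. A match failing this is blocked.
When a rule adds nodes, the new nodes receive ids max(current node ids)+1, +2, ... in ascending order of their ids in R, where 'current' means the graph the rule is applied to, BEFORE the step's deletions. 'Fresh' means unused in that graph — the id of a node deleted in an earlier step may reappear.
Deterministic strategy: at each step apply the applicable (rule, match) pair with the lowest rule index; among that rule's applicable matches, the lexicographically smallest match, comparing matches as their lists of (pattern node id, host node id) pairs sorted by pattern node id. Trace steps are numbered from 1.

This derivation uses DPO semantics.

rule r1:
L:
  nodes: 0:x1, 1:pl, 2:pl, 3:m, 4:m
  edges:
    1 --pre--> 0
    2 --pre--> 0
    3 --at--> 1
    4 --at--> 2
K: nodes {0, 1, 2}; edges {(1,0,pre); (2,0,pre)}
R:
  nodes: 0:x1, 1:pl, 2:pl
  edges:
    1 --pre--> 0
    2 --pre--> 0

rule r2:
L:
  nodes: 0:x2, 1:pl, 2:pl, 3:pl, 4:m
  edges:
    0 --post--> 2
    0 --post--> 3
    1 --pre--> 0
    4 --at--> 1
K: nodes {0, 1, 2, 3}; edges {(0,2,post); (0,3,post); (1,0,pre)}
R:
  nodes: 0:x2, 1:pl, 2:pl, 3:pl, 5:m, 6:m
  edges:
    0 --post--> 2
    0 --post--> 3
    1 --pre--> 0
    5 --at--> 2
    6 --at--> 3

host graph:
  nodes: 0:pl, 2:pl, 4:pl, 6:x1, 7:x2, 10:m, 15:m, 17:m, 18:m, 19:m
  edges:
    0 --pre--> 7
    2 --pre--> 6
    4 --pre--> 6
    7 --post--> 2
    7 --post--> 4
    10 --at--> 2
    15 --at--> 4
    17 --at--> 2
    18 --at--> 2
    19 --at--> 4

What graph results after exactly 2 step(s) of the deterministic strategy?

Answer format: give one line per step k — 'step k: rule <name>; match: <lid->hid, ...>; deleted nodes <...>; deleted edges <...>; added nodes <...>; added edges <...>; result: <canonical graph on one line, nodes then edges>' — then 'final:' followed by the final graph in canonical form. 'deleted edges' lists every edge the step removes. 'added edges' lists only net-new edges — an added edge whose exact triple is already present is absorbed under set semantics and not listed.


step 1: rule r1; match: 0->6, 1->2, 2->4, 3->10, 4->15; deleted nodes 10, 15; deleted edges (10,2,at); (15,4,at); added nodes (none); added edges (none); result: nodes: 0:pl, 2:pl, 4:pl, 6:x1, 7:x2, 17:m, 18:m, 19:m edges: (0,7,pre); (2,6,pre); (4,6,pre); (7,2,post); (7,4,post); (17,2,at); (18,2,at); (19,4,at)
step 2: rule r1; match: 0->6, 1->2, 2->4, 3->17, 4->19; deleted nodes 17, 19; deleted edges (17,2,at); (19,4,at); added nodes (none); added edges (none); result: nodes: 0:pl, 2:pl, 4:pl, 6:x1, 7:x2, 18:m edges: (0,7,pre); (2,6,pre); (4,6,pre); (7,2,post); (7,4,post); (18,2,at)
final:
nodes: 0:pl, 2:pl, 4:pl, 6:x1, 7:x2, 18:m
edges: (0,7,pre); (2,6,pre); (4,6,pre); (7,2,post); (7,4,post); (18,2,at)


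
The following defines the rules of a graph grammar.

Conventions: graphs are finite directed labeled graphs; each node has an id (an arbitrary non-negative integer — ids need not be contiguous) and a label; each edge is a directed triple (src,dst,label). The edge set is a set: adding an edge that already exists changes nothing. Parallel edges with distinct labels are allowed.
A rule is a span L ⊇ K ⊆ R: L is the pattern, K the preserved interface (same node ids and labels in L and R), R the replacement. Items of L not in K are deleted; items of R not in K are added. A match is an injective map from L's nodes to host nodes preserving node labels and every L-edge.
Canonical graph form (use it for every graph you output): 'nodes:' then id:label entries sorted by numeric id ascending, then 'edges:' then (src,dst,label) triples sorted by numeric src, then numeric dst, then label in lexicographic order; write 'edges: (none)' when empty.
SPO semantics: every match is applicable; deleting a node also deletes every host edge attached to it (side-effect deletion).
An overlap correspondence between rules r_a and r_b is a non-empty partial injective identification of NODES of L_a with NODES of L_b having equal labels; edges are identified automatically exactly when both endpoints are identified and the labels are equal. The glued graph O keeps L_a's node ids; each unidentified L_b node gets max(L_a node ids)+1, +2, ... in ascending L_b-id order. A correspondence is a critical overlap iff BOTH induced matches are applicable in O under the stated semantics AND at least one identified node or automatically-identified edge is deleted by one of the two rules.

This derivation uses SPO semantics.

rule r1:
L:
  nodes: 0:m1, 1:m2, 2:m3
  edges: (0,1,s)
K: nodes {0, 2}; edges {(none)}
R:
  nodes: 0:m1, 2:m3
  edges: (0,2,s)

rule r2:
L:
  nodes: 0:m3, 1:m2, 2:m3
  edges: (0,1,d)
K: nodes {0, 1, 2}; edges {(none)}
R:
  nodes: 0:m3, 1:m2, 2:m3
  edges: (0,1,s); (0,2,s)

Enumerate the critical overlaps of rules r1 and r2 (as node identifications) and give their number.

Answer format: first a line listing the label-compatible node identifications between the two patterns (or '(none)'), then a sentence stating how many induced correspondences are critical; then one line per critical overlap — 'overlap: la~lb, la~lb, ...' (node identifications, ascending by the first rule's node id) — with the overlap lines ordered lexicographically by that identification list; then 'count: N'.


label-compatible node identifications between L(r1) and L(r2): 1~1, 2~0, 2~2
3 of the induced correspondences are critical overlaps of r1 and r2.
overlap: 1~1
overlap: 1~1, 2~0
overlap: 1~1, 2~2
count: 3


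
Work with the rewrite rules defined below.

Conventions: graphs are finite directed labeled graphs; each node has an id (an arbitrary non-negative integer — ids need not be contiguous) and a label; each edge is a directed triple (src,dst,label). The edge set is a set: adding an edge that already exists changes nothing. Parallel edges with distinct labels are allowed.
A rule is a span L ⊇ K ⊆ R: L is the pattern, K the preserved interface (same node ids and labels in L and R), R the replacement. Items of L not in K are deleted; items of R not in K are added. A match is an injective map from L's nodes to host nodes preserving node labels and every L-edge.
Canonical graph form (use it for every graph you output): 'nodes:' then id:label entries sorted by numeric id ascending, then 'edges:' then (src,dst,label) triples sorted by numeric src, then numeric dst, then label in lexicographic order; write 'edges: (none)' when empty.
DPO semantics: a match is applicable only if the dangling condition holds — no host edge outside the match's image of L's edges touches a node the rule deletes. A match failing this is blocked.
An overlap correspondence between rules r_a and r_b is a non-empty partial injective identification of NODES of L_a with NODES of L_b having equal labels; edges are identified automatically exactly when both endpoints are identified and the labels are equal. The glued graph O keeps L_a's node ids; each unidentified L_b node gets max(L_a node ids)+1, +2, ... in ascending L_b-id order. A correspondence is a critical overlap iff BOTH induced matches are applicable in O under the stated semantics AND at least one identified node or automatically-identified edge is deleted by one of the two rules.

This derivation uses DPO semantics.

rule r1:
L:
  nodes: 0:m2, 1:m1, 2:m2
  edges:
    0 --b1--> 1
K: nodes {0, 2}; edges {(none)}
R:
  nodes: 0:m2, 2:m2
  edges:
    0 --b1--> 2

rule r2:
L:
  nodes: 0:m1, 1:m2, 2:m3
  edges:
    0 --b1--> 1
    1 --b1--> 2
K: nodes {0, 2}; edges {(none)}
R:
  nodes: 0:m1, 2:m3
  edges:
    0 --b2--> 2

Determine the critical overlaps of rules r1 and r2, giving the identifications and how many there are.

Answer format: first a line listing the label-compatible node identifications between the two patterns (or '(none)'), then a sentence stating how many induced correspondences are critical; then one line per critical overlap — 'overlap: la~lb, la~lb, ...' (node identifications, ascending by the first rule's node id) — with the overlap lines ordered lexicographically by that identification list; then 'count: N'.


label-compatible node identifications between L(r1) and L(r2): 0~1, 1~0, 2~1
1 of the induced correspondences is a critical overlap of r1 and r2.
overlap: 2~1
count: 1
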